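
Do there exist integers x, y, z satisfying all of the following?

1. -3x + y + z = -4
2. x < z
Yes

Take x = 0, y = -5, z = 1. Substituting into each constraint:
  (1) -3(0) + (-5) + 1 = -4 ✓
  (2) 0 < 1 ✓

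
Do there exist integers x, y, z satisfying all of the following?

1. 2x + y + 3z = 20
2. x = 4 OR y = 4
Yes

Take x = 4, y = 3, z = 3. Substituting into each constraint:
  (1) 2(4) + 3 + 3(3) = 20 ✓
  (2) x = 4, target 4 ✓ (first branch holds)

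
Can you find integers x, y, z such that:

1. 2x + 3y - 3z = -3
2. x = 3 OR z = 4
Yes

Take x = 6, y = -1, z = 4. Substituting into each constraint:
  (1) 2(6) + 3(-1) - 3(4) = -3 ✓
  (2) z = 4, target 4 ✓ (second branch holds)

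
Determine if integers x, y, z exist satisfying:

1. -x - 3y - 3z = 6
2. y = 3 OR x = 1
Yes

Take x = 3, y = 3, z = -6. Substituting into each constraint:
  (1) (-3) - 3(3) - 3(-6) = 6 ✓
  (2) y = 3, target 3 ✓ (first branch holds)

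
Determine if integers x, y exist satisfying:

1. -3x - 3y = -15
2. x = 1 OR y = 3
Yes

Take x = 1, y = 4. Substituting into each constraint:
  (1) -3(1) - 3(4) = -15 ✓
  (2) x = 1, target 1 ✓ (first branch holds)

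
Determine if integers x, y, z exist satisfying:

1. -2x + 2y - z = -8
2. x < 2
Yes

Take x = 0, y = 0, z = 8. Substituting into each constraint:
  (1) -2(0) + 2(0) + (-8) = -8 ✓
  (2) 0 < 2 ✓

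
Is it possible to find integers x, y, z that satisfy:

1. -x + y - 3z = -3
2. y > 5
Yes

Take x = 0, y = 6, z = 3. Substituting into each constraint:
  (1) 0 + 6 - 3(3) = -3 ✓
  (2) 6 > 5 ✓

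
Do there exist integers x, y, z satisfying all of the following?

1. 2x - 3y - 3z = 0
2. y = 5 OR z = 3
Yes

Take x = 0, y = 5, z = -5. Substituting into each constraint:
  (1) 2(0) - 3(5) - 3(-5) = 0 ✓
  (2) y = 5, target 5 ✓ (first branch holds)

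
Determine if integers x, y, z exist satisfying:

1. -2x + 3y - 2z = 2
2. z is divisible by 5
Yes

Take x = 2, y = 2, z = 0. Substituting into each constraint:
  (1) -2(2) + 3(2) - 2(0) = 2 ✓
  (2) 0 = 5 × 0, remainder 0 ✓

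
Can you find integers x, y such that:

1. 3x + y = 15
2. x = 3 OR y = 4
Yes

Take x = 3, y = 6. Substituting into each constraint:
  (1) 3(3) + 6 = 15 ✓
  (2) x = 3, target 3 ✓ (first branch holds)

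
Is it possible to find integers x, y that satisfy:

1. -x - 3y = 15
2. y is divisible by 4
Yes

Take x = -15, y = 0. Substituting into each constraint:
  (1) 15 - 3(0) = 15 ✓
  (2) 0 = 4 × 0, remainder 0 ✓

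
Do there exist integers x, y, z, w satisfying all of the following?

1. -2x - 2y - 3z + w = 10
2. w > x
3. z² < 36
Yes

Take x = -1, y = -4, z = 0, w = 0. Substituting into each constraint:
  (1) -2(-1) - 2(-4) - 3(0) + 0 = 10 ✓
  (2) 0 > -1 ✓
  (3) z² = (0)² = 0, and 0 < 36 ✓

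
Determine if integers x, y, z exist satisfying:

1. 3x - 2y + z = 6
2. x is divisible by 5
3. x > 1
Yes

Take x = 5, y = 5, z = 1. Substituting into each constraint:
  (1) 3(5) - 2(5) + 1 = 6 ✓
  (2) 5 = 5 × 1, remainder 0 ✓
  (3) 5 > 1 ✓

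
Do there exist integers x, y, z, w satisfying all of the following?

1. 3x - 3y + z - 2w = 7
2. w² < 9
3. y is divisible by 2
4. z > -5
Yes

Take x = 3, y = 0, z = 0, w = 1. Substituting into each constraint:
  (1) 3(3) - 3(0) + 0 - 2(1) = 7 ✓
  (2) w² = (1)² = 1, and 1 < 9 ✓
  (3) 0 = 2 × 0, remainder 0 ✓
  (4) 0 > -5 ✓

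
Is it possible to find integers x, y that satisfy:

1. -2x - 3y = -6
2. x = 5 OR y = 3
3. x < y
No

The full constraint system is jointly infeasible over the integers. Each constraint and what it forces:

  - -2x - 3y = -6: is a linear equation tying the variables together
  - x = 5 OR y = 3: forces a choice: either x = 5 or y = 3
  - x < y: bounds one variable relative to another variable

Split on the disjunction (x = 5 OR y = 3):
  • If x = 5: with x = 5, every remaining term of the linear equation is divisible by 3, so the left side is ≡ 0 (mod 3); but the right side 4 ≡ 1 (mod 3). No integers can satisfy it.
  • If y = 3: with y = 3, every remaining term of the linear equation is divisible by 2, so the left side is ≡ 0 (mod 2); but the right side 3 ≡ 1 (mod 2). No integers can satisfy it.
Both branches are infeasible, so the system has no integer solution.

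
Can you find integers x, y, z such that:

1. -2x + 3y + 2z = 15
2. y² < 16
Yes

Take x = 0, y = -1, z = 9. Substituting into each constraint:
  (1) -2(0) + 3(-1) + 2(9) = 15 ✓
  (2) y² = (-1)² = 1, and 1 < 16 ✓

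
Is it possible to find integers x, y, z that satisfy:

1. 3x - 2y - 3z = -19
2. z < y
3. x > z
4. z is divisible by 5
Yes

Take x = 1, y = 11, z = 0. Substituting into each constraint:
  (1) 3(1) - 2(11) - 3(0) = -19 ✓
  (2) 0 < 11 ✓
  (3) 1 > 0 ✓
  (4) 0 = 5 × 0, remainder 0 ✓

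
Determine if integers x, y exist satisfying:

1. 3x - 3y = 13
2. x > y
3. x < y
No

Even the single constraint (3x - 3y = 13) is infeasible over the integers.

  - 3x - 3y = 13: every term on the left is divisible by 3, so the LHS ≡ 0 (mod 3), but the RHS 13 is not — no integer solution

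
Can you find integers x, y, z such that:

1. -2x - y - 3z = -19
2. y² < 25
Yes

Take x = 2, y = 0, z = 5. Substituting into each constraint:
  (1) -2(2) + 0 - 3(5) = -19 ✓
  (2) y² = (0)² = 0, and 0 < 25 ✓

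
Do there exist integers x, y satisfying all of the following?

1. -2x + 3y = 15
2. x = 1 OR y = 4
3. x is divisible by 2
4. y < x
No

A contradictory subset is {-2x + 3y = 15, x = 1 OR y = 4, y < x}. No integer assignment can satisfy these jointly:

  - -2x + 3y = 15: is a linear equation tying the variables together
  - x = 1 OR y = 4: forces a choice: either x = 1 or y = 4
  - y < x: bounds one variable relative to another variable

Split on the disjunction (x = 1 OR y = 4):
  • If x = 1: with x = 1, every remaining term of the linear equation is divisible by 3, so the left side is ≡ 0 (mod 3); but the right side 17 ≡ 2 (mod 3). No integers can satisfy it.
  • If y = 4: with y = 4, every remaining term of the linear equation is divisible by 2, so the left side is ≡ 0 (mod 2); but the right side 3 ≡ 1 (mod 2). No integers can satisfy it.
Both branches are infeasible, so the system has no integer solution.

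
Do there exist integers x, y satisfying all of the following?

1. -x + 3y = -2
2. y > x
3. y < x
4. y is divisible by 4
No

A contradictory subset is {y > x, y < x}. No integer assignment can satisfy these jointly:

  - y > x: bounds one variable relative to another variable
  - y < x: bounds one variable relative to another variable

Direct contradiction: y > x and x > y cannot both hold.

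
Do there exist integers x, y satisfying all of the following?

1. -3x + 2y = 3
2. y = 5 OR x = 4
No

The full constraint system is jointly infeasible over the integers. Each constraint and what it forces:

  - -3x + 2y = 3: is a linear equation tying the variables together
  - y = 5 OR x = 4: forces a choice: either y = 5 or x = 4

Split on the disjunction (y = 5 OR x = 4):
  • If y = 5: with y = 5, every remaining term of the linear equation is divisible by 3, so the left side is ≡ 0 (mod 3); but the right side -7 ≡ 2 (mod 3). No integers can satisfy it.
  • If x = 4: with x = 4, every remaining term of the linear equation is divisible by 2, so the left side is ≡ 0 (mod 2); but the right side 15 ≡ 1 (mod 2). No integers can satisfy it.
Both branches are infeasible, so the system has no integer solution.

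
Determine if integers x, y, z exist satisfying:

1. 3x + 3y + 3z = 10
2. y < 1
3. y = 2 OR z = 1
No

Even the single constraint (3x + 3y + 3z = 10) is infeasible over the integers.

  - 3x + 3y + 3z = 10: every term on the left is divisible by 3, so the LHS ≡ 0 (mod 3), but the RHS 10 is not — no integer solution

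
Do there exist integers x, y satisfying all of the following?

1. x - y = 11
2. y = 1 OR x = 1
Yes

Take x = 1, y = -10. Substituting into each constraint:
  (1) 1 + 10 = 11 ✓
  (2) x = 1, target 1 ✓ (second branch holds)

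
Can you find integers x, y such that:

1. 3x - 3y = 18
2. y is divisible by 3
Yes

Take x = 6, y = 0. Substituting into each constraint:
  (1) 3(6) - 3(0) = 18 ✓
  (2) 0 = 3 × 0, remainder 0 ✓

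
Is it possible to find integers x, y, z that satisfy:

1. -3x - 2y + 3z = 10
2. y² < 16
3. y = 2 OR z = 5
Yes

Take x = 1, y = 1, z = 5. Substituting into each constraint:
  (1) -3(1) - 2(1) + 3(5) = 10 ✓
  (2) y² = (1)² = 1, and 1 < 16 ✓
  (3) z = 5, target 5 ✓ (second branch holds)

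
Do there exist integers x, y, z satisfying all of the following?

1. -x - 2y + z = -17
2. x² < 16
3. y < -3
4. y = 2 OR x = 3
Yes

Take x = 3, y = -4, z = -22. Substituting into each constraint:
  (1) (-3) - 2(-4) + (-22) = -17 ✓
  (2) x² = (3)² = 9, and 9 < 16 ✓
  (3) -4 < -3 ✓
  (4) x = 3, target 3 ✓ (second branch holds)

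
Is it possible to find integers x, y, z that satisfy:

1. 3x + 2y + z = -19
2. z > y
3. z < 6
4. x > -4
Yes

Take x = -3, y = -4, z = -2. Substituting into each constraint:
  (1) 3(-3) + 2(-4) + (-2) = -19 ✓
  (2) -2 > -4 ✓
  (3) -2 < 6 ✓
  (4) -3 > -4 ✓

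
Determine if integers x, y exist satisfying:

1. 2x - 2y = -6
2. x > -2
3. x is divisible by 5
Yes

Take x = 0, y = 3. Substituting into each constraint:
  (1) 2(0) - 2(3) = -6 ✓
  (2) 0 > -2 ✓
  (3) 0 = 5 × 0, remainder 0 ✓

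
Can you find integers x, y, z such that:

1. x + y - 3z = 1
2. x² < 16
Yes

Take x = 0, y = 1, z = 0. Substituting into each constraint:
  (1) 0 + 1 - 3(0) = 1 ✓
  (2) x² = (0)² = 0, and 0 < 16 ✓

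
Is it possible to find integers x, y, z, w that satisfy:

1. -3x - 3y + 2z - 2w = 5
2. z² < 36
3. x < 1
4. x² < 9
Yes

Take x = 0, y = 1, z = 4, w = 0. Substituting into each constraint:
  (1) -3(0) - 3(1) + 2(4) - 2(0) = 5 ✓
  (2) z² = (4)² = 16, and 16 < 36 ✓
  (3) 0 < 1 ✓
  (4) x² = (0)² = 0, and 0 < 9 ✓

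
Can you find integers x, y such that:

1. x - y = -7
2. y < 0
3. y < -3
Yes

Take x = -11, y = -4. Substituting into each constraint:
  (1) (-11) + 4 = -7 ✓
  (2) -4 < 0 ✓
  (3) -4 < -3 ✓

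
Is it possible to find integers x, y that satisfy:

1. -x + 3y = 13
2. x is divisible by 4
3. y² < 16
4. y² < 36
Yes

Take x = -4, y = 3. Substituting into each constraint:
  (1) 4 + 3(3) = 13 ✓
  (2) -4 = 4 × -1, remainder 0 ✓
  (3) y² = (3)² = 9, and 9 < 16 ✓
  (4) y² = (3)² = 9, and 9 < 36 ✓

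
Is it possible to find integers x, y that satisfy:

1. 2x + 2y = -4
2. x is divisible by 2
Yes

Take x = 0, y = -2. Substituting into each constraint:
  (1) 2(0) + 2(-2) = -4 ✓
  (2) 0 = 2 × 0, remainder 0 ✓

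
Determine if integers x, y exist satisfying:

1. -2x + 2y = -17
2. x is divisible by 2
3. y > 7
No

Even the single constraint (-2x + 2y = -17) is infeasible over the integers.

  - -2x + 2y = -17: every term on the left is divisible by 2, so the LHS ≡ 0 (mod 2), but the RHS -17 is not — no integer solution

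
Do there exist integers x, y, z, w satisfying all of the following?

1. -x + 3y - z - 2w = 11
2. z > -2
Yes

Take x = 0, y = 5, z = 0, w = 2. Substituting into each constraint:
  (1) 0 + 3(5) + 0 - 2(2) = 11 ✓
  (2) 0 > -2 ✓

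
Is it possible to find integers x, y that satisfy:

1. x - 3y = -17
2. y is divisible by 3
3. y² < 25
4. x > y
No

A contradictory subset is {x - 3y = -17, y² < 25, x > y}. No integer assignment can satisfy these jointly:

  - x - 3y = -17: is a linear equation tying the variables together
  - y² < 25: restricts y to |y| ≤ 4
  - x > y: bounds one variable relative to another variable

Propagating the comparison: x > y and y ≥ -4 give x ≥ -3. Range argument: with x ∈ [-3, ∞], y ∈ [-4, 4], the left side of the equation is at least -15, but the right side is -17 < -15. No integer solution exists.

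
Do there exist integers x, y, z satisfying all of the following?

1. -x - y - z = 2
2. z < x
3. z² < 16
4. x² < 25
Yes

Take x = 0, y = -1, z = -1. Substituting into each constraint:
  (1) 0 + 1 + 1 = 2 ✓
  (2) -1 < 0 ✓
  (3) z² = (-1)² = 1, and 1 < 16 ✓
  (4) x² = (0)² = 0, and 0 < 25 ✓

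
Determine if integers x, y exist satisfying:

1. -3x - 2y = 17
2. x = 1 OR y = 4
Yes

Take x = 1, y = -10. Substituting into each constraint:
  (1) -3(1) - 2(-10) = 17 ✓
  (2) x = 1, target 1 ✓ (first branch holds)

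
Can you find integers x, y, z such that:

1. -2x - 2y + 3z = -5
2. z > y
Yes

Take x = 4, y = 0, z = 1. Substituting into each constraint:
  (1) -2(4) - 2(0) + 3(1) = -5 ✓
  (2) 1 > 0 ✓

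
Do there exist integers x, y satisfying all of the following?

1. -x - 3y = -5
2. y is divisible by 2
Yes

Take x = 5, y = 0. Substituting into each constraint:
  (1) (-5) - 3(0) = -5 ✓
  (2) 0 = 2 × 0, remainder 0 ✓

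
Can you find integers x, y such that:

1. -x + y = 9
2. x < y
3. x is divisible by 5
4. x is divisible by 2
Yes

Take x = 0, y = 9. Substituting into each constraint:
  (1) 0 + 9 = 9 ✓
  (2) 0 < 9 ✓
  (3) 0 = 5 × 0, remainder 0 ✓
  (4) 0 = 2 × 0, remainder 0 ✓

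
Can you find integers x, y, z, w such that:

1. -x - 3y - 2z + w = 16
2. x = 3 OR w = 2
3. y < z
Yes

Take x = 4, y = -4, z = -3, w = 2. Substituting into each constraint:
  (1) (-4) - 3(-4) - 2(-3) + 2 = 16 ✓
  (2) w = 2, target 2 ✓ (second branch holds)
  (3) -4 < -3 ✓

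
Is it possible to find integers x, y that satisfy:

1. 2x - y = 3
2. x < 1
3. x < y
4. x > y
No

A contradictory subset is {x < y, x > y}. No integer assignment can satisfy these jointly:

  - x < y: bounds one variable relative to another variable
  - x > y: bounds one variable relative to another variable

Direct contradiction: y > x and x > y cannot both hold.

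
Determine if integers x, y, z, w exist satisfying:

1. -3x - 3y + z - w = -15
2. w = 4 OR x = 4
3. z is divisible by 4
Yes

Take x = 4, y = 0, z = 0, w = 3. Substituting into each constraint:
  (1) -3(4) - 3(0) + 0 + (-3) = -15 ✓
  (2) x = 4, target 4 ✓ (second branch holds)
  (3) 0 = 4 × 0, remainder 0 ✓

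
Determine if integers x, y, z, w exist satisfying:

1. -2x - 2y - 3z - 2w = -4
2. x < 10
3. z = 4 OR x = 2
Yes

Take x = 2, y = 0, z = 0, w = 0. Substituting into each constraint:
  (1) -2(2) - 2(0) - 3(0) - 2(0) = -4 ✓
  (2) 2 < 10 ✓
  (3) x = 2, target 2 ✓ (second branch holds)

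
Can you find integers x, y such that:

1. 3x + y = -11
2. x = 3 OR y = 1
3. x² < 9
No

The full constraint system is jointly infeasible over the integers. Each constraint and what it forces:

  - 3x + y = -11: is a linear equation tying the variables together
  - x = 3 OR y = 1: forces a choice: either x = 3 or y = 1
  - x² < 9: restricts x to |x| ≤ 2

Split on the disjunction (x = 3 OR y = 1):
  • If x = 3: this contradicts x² < 9, which requires |x| ≤ 2.
  • If y = 1: the equation forces x = -4, but x² < 9 requires |x| ≤ 2.
Both branches are infeasible, so the system has no integer solution.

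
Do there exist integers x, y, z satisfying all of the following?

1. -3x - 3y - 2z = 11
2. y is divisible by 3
Yes

Take x = 1, y = 0, z = -7. Substituting into each constraint:
  (1) -3(1) - 3(0) - 2(-7) = 11 ✓
  (2) 0 = 3 × 0, remainder 0 ✓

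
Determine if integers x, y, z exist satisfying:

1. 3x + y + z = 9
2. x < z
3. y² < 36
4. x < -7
Yes

Take x = -8, y = 0, z = 33. Substituting into each constraint:
  (1) 3(-8) + 0 + 33 = 9 ✓
  (2) -8 < 33 ✓
  (3) y² = (0)² = 0, and 0 < 36 ✓
  (4) -8 < -7 ✓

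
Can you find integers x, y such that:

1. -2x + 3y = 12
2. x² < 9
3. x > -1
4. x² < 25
Yes

Take x = 0, y = 4. Substituting into each constraint:
  (1) -2(0) + 3(4) = 12 ✓
  (2) x² = (0)² = 0, and 0 < 9 ✓
  (3) 0 > -1 ✓
  (4) x² = (0)² = 0, and 0 < 25 ✓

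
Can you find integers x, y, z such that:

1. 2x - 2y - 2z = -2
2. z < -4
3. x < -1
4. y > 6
Yes

Take x = -2, y = 7, z = -8. Substituting into each constraint:
  (1) 2(-2) - 2(7) - 2(-8) = -2 ✓
  (2) -8 < -4 ✓
  (3) -2 < -1 ✓
  (4) 7 > 6 ✓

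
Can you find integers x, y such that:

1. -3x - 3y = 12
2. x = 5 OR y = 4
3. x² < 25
No

The full constraint system is jointly infeasible over the integers. Each constraint and what it forces:

  - -3x - 3y = 12: is a linear equation tying the variables together
  - x = 5 OR y = 4: forces a choice: either x = 5 or y = 4
  - x² < 25: restricts x to |x| ≤ 4

Split on the disjunction (x = 5 OR y = 4):
  • If x = 5: this contradicts x² < 25, which requires |x| ≤ 4.
  • If y = 4: the equation forces x = -8, but x² < 25 requires |x| ≤ 4.
Both branches are infeasible, so the system has no integer solution.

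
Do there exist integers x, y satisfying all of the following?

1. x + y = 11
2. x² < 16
Yes

Take x = 0, y = 11. Substituting into each constraint:
  (1) 0 + 11 = 11 ✓
  (2) x² = (0)² = 0, and 0 < 16 ✓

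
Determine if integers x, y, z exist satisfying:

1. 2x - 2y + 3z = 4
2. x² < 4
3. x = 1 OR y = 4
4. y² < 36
Yes

Take x = 0, y = 4, z = 4. Substituting into each constraint:
  (1) 2(0) - 2(4) + 3(4) = 4 ✓
  (2) x² = (0)² = 0, and 0 < 4 ✓
  (3) y = 4, target 4 ✓ (second branch holds)
  (4) y² = (4)² = 16, and 16 < 36 ✓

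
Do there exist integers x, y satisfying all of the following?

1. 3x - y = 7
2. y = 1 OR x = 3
Yes

Take x = 3, y = 2. Substituting into each constraint:
  (1) 3(3) + (-2) = 7 ✓
  (2) x = 3, target 3 ✓ (second branch holds)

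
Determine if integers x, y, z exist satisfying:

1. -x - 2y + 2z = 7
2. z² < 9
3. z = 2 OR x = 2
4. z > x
Yes

Take x = 1, y = -2, z = 2. Substituting into each constraint:
  (1) (-1) - 2(-2) + 2(2) = 7 ✓
  (2) z² = (2)² = 4, and 4 < 9 ✓
  (3) z = 2, target 2 ✓ (first branch holds)
  (4) 2 > 1 ✓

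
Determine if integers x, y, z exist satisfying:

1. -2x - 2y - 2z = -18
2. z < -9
Yes

Take x = 0, y = 19, z = -10. Substituting into each constraint:
  (1) -2(0) - 2(19) - 2(-10) = -18 ✓
  (2) -10 < -9 ✓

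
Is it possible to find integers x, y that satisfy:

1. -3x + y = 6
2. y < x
Yes

Take x = -4, y = -6. Substituting into each constraint:
  (1) -3(-4) + (-6) = 6 ✓
  (2) -6 < -4 ✓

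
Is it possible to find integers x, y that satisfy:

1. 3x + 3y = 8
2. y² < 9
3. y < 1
No

Even the single constraint (3x + 3y = 8) is infeasible over the integers.

  - 3x + 3y = 8: every term on the left is divisible by 3, so the LHS ≡ 0 (mod 3), but the RHS 8 is not — no integer solution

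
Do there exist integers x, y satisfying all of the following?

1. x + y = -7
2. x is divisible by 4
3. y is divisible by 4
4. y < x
No

A contradictory subset is {x + y = -7, x is divisible by 4, y is divisible by 4}. No integer assignment can satisfy these jointly:

  - x + y = -7: is a linear equation tying the variables together
  - x is divisible by 4: restricts x to multiples of 4
  - y is divisible by 4: restricts y to multiples of 4

Modular obstruction: writing x = 4x' and writing y = 4y', every remaining term of the linear equation is divisible by 4, so the left side is ≡ 0 (mod 4); but the right side -7 ≡ 1 (mod 4). No integers can satisfy it.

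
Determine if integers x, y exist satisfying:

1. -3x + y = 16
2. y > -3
Yes

Take x = -5, y = 1. Substituting into each constraint:
  (1) -3(-5) + 1 = 16 ✓
  (2) 1 > -3 ✓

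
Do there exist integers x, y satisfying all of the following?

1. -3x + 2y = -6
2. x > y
Yes

Take x = 4, y = 3. Substituting into each constraint:
  (1) -3(4) + 2(3) = -6 ✓
  (2) 4 > 3 ✓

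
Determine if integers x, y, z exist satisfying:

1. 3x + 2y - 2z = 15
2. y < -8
Yes

Take x = 11, y = -9, z = 0. Substituting into each constraint:
  (1) 3(11) + 2(-9) - 2(0) = 15 ✓
  (2) -9 < -8 ✓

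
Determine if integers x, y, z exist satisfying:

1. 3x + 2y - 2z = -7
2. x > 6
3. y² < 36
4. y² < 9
Yes

Take x = 7, y = 0, z = 14. Substituting into each constraint:
  (1) 3(7) + 2(0) - 2(14) = -7 ✓
  (2) 7 > 6 ✓
  (3) y² = (0)² = 0, and 0 < 36 ✓
  (4) y² = (0)² = 0, and 0 < 9 ✓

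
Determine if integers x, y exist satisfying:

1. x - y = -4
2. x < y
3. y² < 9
Yes

Take x = -4, y = 0. Substituting into each constraint:
  (1) (-4) + 0 = -4 ✓
  (2) -4 < 0 ✓
  (3) y² = (0)² = 0, and 0 < 9 ✓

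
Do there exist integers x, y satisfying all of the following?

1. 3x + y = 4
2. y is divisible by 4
Yes

Take x = 4, y = -8. Substituting into each constraint:
  (1) 3(4) + (-8) = 4 ✓
  (2) -8 = 4 × -2, remainder 0 ✓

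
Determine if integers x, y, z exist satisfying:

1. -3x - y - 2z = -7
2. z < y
Yes

Take x = 2, y = 1, z = 0. Substituting into each constraint:
  (1) -3(2) + (-1) - 2(0) = -7 ✓
  (2) 0 < 1 ✓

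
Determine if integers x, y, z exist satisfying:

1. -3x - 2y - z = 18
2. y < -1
Yes

Take x = 0, y = -9, z = 0. Substituting into each constraint:
  (1) -3(0) - 2(-9) + 0 = 18 ✓
  (2) -9 < -1 ✓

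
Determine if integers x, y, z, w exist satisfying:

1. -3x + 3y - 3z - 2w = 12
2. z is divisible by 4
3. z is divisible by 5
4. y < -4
Yes

Take x = -9, y = -5, z = 0, w = 0. Substituting into each constraint:
  (1) -3(-9) + 3(-5) - 3(0) - 2(0) = 12 ✓
  (2) 0 = 4 × 0, remainder 0 ✓
  (3) 0 = 5 × 0, remainder 0 ✓
  (4) -5 < -4 ✓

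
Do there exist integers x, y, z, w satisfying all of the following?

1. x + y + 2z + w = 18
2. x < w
Yes

Take x = -1, y = 1, z = 9, w = 0. Substituting into each constraint:
  (1) (-1) + 1 + 2(9) + 0 = 18 ✓
  (2) -1 < 0 ✓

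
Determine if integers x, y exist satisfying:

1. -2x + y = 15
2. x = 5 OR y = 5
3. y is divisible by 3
No

The full constraint system is jointly infeasible over the integers. Each constraint and what it forces:

  - -2x + y = 15: is a linear equation tying the variables together
  - x = 5 OR y = 5: forces a choice: either x = 5 or y = 5
  - y is divisible by 3: restricts y to multiples of 3

Split on the disjunction (x = 5 OR y = 5):
  • If x = 5: with x = 5, writing y = 3y', every remaining term of the linear equation is divisible by 3, so the left side is ≡ 0 (mod 3); but the right side 25 ≡ 1 (mod 3). No integers can satisfy it.
  • If y = 5: this contradicts the divisibility constraint — 5 is not a multiple of 3.
Both branches are infeasible, so the system has no integer solution.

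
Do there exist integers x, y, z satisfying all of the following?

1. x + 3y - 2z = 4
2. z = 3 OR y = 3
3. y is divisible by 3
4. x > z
Yes

Take x = 10, y = 0, z = 3. Substituting into each constraint:
  (1) 10 + 3(0) - 2(3) = 4 ✓
  (2) z = 3, target 3 ✓ (first branch holds)
  (3) 0 = 3 × 0, remainder 0 ✓
  (4) 10 > 3 ✓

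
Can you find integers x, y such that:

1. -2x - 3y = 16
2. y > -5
Yes

Take x = -2, y = -4. Substituting into each constraint:
  (1) -2(-2) - 3(-4) = 16 ✓
  (2) -4 > -5 ✓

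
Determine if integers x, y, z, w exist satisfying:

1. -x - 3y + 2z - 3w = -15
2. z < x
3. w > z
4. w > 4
Yes

Take x = 2, y = 0, z = 1, w = 5. Substituting into each constraint:
  (1) (-2) - 3(0) + 2(1) - 3(5) = -15 ✓
  (2) 1 < 2 ✓
  (3) 5 > 1 ✓
  (4) 5 > 4 ✓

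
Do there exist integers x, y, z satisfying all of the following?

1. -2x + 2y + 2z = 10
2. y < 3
Yes

Take x = 0, y = 2, z = 3. Substituting into each constraint:
  (1) -2(0) + 2(2) + 2(3) = 10 ✓
  (2) 2 < 3 ✓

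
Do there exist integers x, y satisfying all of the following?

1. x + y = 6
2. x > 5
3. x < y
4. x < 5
No

A contradictory subset is {x > 5, x < 5}. No integer assignment can satisfy these jointly:

  - x > 5: bounds one variable relative to a constant
  - x < 5: bounds one variable relative to a constant

Direct contradiction: the bounds on x require x ≥ 6 and x ≤ 4 simultaneously, which is empty.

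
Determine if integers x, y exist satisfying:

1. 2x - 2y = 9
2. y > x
No

Even the single constraint (2x - 2y = 9) is infeasible over the integers.

  - 2x - 2y = 9: every term on the left is divisible by 2, so the LHS ≡ 0 (mod 2), but the RHS 9 is not — no integer solution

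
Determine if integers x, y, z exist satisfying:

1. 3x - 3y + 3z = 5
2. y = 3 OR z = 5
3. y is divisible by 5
No

Even the single constraint (3x - 3y + 3z = 5) is infeasible over the integers.

  - 3x - 3y + 3z = 5: every term on the left is divisible by 3, so the LHS ≡ 0 (mod 3), but the RHS 5 is not — no integer solution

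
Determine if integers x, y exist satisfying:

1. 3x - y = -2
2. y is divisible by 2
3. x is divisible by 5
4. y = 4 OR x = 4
No

A contradictory subset is {3x - y = -2, x is divisible by 5, y = 4 OR x = 4}. No integer assignment can satisfy these jointly:

  - 3x - y = -2: is a linear equation tying the variables together
  - x is divisible by 5: restricts x to multiples of 5
  - y = 4 OR x = 4: forces a choice: either y = 4 or x = 4

Split on the disjunction (y = 4 OR x = 4):
  • If y = 4: with y = 4, writing x = 5x', every remaining term of the linear equation is divisible by 15, so the left side is ≡ 0 (mod 15); but the right side 2 ≡ 2 (mod 15). No integers can satisfy it.
  • If x = 4: this contradicts the divisibility constraint — 4 is not a multiple of 5.
Both branches are infeasible, so the system has no integer solution.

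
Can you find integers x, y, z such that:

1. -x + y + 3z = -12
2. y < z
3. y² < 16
Yes

Take x = 11, y = -1, z = 0. Substituting into each constraint:
  (1) (-11) + (-1) + 3(0) = -12 ✓
  (2) -1 < 0 ✓
  (3) y² = (-1)² = 1, and 1 < 16 ✓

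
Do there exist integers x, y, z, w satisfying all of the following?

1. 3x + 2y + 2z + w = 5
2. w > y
Yes

Take x = 0, y = 0, z = 2, w = 1. Substituting into each constraint:
  (1) 3(0) + 2(0) + 2(2) + 1 = 5 ✓
  (2) 1 > 0 ✓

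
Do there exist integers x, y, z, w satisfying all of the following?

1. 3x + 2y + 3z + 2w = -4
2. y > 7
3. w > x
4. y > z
Yes

Take x = -5, y = 8, z = 1, w = -4. Substituting into each constraint:
  (1) 3(-5) + 2(8) + 3(1) + 2(-4) = -4 ✓
  (2) 8 > 7 ✓
  (3) -4 > -5 ✓
  (4) 8 > 1 ✓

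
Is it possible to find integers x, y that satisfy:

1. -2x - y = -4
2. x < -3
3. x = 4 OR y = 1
No

The full constraint system is jointly infeasible over the integers. Each constraint and what it forces:

  - -2x - y = -4: is a linear equation tying the variables together
  - x < -3: bounds one variable relative to a constant
  - x = 4 OR y = 1: forces a choice: either x = 4 or y = 1

Split on the disjunction (x = 4 OR y = 1):
  • If x = 4: this contradicts the bound x ≤ -4.
  • If y = 1: with y = 1, every remaining term of the linear equation is divisible by 2, so the left side is ≡ 0 (mod 2); but the right side -3 ≡ 1 (mod 2). No integers can satisfy it.
Both branches are infeasible, so the system has no integer solution.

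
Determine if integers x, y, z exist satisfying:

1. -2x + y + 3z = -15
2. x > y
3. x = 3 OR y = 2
Yes

Take x = 4, y = 2, z = -3. Substituting into each constraint:
  (1) -2(4) + 2 + 3(-3) = -15 ✓
  (2) 4 > 2 ✓
  (3) y = 2, target 2 ✓ (second branch holds)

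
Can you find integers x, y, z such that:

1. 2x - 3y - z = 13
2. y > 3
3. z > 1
Yes

Take x = 15, y = 5, z = 2. Substituting into each constraint:
  (1) 2(15) - 3(5) + (-2) = 13 ✓
  (2) 5 > 3 ✓
  (3) 2 > 1 ✓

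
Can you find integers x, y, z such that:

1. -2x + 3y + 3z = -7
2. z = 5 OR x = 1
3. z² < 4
No

The full constraint system is jointly infeasible over the integers. Each constraint and what it forces:

  - -2x + 3y + 3z = -7: is a linear equation tying the variables together
  - z = 5 OR x = 1: forces a choice: either z = 5 or x = 1
  - z² < 4: restricts z to |z| ≤ 1

Split on the disjunction (z = 5 OR x = 1):
  • If z = 5: this contradicts z² < 4, which requires |z| ≤ 1.
  • If x = 1: with x = 1, every remaining term of the linear equation is divisible by 3, so the left side is ≡ 0 (mod 3); but the right side -5 ≡ 1 (mod 3). No integers can satisfy it.
Both branches are infeasible, so the system has no integer solution.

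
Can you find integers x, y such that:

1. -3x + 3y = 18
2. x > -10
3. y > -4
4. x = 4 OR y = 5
Yes

Take x = 4, y = 10. Substituting into each constraint:
  (1) -3(4) + 3(10) = 18 ✓
  (2) 4 > -10 ✓
  (3) 10 > -4 ✓
  (4) x = 4, target 4 ✓ (first branch holds)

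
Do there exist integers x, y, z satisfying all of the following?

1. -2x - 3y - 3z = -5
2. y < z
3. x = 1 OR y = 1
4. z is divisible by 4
Yes

Take x = 1, y = -3, z = 4. Substituting into each constraint:
  (1) -2(1) - 3(-3) - 3(4) = -5 ✓
  (2) -3 < 4 ✓
  (3) x = 1, target 1 ✓ (first branch holds)
  (4) 4 = 4 × 1, remainder 0 ✓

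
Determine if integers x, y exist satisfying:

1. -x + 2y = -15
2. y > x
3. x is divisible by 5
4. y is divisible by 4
Yes

Take x = -25, y = -20. Substituting into each constraint:
  (1) 25 + 2(-20) = -15 ✓
  (2) -20 > -25 ✓
  (3) -25 = 5 × -5, remainder 0 ✓
  (4) -20 = 4 × -5, remainder 0 ✓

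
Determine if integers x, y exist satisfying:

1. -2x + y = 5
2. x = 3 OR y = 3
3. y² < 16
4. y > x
Yes

Take x = -1, y = 3. Substituting into each constraint:
  (1) -2(-1) + 3 = 5 ✓
  (2) y = 3, target 3 ✓ (second branch holds)
  (3) y² = (3)² = 9, and 9 < 16 ✓
  (4) 3 > -1 ✓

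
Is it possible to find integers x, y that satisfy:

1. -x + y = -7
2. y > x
No

The full constraint system is jointly infeasible over the integers. Each constraint and what it forces:

  - -x + y = -7: is a linear equation tying the variables together
  - y > x: bounds one variable relative to another variable

From the equation, x − y = 7, i.e. y − x = -7; but y > x requires y − x ≥ 1. Contradiction.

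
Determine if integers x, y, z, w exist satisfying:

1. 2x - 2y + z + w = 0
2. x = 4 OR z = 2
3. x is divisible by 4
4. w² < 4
Yes

Take x = 4, y = 5, z = 1, w = 1. Substituting into each constraint:
  (1) 2(4) - 2(5) + 1 + 1 = 0 ✓
  (2) x = 4, target 4 ✓ (first branch holds)
  (3) 4 = 4 × 1, remainder 0 ✓
  (4) w² = (1)² = 1, and 1 < 4 ✓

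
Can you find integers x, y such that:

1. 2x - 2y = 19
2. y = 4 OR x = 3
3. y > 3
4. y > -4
No

Even the single constraint (2x - 2y = 19) is infeasible over the integers.

  - 2x - 2y = 19: every term on the left is divisible by 2, so the LHS ≡ 0 (mod 2), but the RHS 19 is not — no integer solution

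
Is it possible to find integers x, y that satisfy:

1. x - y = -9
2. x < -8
Yes

Take x = -9, y = 0. Substituting into each constraint:
  (1) (-9) + 0 = -9 ✓
  (2) -9 < -8 ✓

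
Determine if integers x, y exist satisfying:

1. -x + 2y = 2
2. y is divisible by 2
Yes

Take x = -2, y = 0. Substituting into each constraint:
  (1) 2 + 2(0) = 2 ✓
  (2) 0 = 2 × 0, remainder 0 ✓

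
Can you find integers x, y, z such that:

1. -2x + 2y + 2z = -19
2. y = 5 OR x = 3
No

Even the single constraint (-2x + 2y + 2z = -19) is infeasible over the integers.

  - -2x + 2y + 2z = -19: every term on the left is divisible by 2, so the LHS ≡ 0 (mod 2), but the RHS -19 is not — no integer solution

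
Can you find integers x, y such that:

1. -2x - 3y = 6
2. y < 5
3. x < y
Yes

Take x = -3, y = 0. Substituting into each constraint:
  (1) -2(-3) - 3(0) = 6 ✓
  (2) 0 < 5 ✓
  (3) -3 < 0 ✓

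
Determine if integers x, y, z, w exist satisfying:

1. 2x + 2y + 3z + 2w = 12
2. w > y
Yes

Take x = 7, y = -1, z = 0, w = 0. Substituting into each constraint:
  (1) 2(7) + 2(-1) + 3(0) + 2(0) = 12 ✓
  (2) 0 > -1 ✓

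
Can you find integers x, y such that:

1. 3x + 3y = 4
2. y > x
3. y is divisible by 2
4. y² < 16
No

Even the single constraint (3x + 3y = 4) is infeasible over the integers.

  - 3x + 3y = 4: every term on the left is divisible by 3, so the LHS ≡ 0 (mod 3), but the RHS 4 is not — no integer solution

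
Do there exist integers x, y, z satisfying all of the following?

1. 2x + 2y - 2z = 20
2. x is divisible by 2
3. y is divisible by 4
Yes

Take x = 0, y = 0, z = -10. Substituting into each constraint:
  (1) 2(0) + 2(0) - 2(-10) = 20 ✓
  (2) 0 = 2 × 0, remainder 0 ✓
  (3) 0 = 4 × 0, remainder 0 ✓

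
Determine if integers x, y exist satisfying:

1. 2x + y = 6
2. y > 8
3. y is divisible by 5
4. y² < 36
No

A contradictory subset is {y > 8, y² < 36}. No integer assignment can satisfy these jointly:

  - y > 8: bounds one variable relative to a constant
  - y² < 36: restricts y to |y| ≤ 5

Direct contradiction: the bounds on y require y ≥ 9 and y ≤ 5 simultaneously, which is empty.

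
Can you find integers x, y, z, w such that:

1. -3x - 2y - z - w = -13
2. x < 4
Yes

Take x = 3, y = 0, z = 4, w = 0. Substituting into each constraint:
  (1) -3(3) - 2(0) + (-4) + 0 = -13 ✓
  (2) 3 < 4 ✓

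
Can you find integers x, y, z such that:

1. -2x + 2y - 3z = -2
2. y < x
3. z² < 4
Yes

Take x = 1, y = 0, z = 0. Substituting into each constraint:
  (1) -2(1) + 2(0) - 3(0) = -2 ✓
  (2) 0 < 1 ✓
  (3) z² = (0)² = 0, and 0 < 4 ✓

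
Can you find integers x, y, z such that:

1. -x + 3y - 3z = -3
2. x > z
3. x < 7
Yes

Take x = 3, y = 2, z = 2. Substituting into each constraint:
  (1) (-3) + 3(2) - 3(2) = -3 ✓
  (2) 3 > 2 ✓
  (3) 3 < 7 ✓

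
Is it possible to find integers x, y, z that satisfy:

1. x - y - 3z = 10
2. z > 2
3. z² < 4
No

A contradictory subset is {z > 2, z² < 4}. No integer assignment can satisfy these jointly:

  - z > 2: bounds one variable relative to a constant
  - z² < 4: restricts z to |z| ≤ 1

Direct contradiction: the bounds on z require z ≥ 3 and z ≤ 1 simultaneously, which is empty.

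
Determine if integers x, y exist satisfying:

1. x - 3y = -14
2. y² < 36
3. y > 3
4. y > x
Yes

Take x = 1, y = 5. Substituting into each constraint:
  (1) 1 - 3(5) = -14 ✓
  (2) y² = (5)² = 25, and 25 < 36 ✓
  (3) 5 > 3 ✓
  (4) 5 > 1 ✓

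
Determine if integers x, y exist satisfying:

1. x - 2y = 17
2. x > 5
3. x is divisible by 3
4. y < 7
Yes

Take x = 9, y = -4. Substituting into each constraint:
  (1) 9 - 2(-4) = 17 ✓
  (2) 9 > 5 ✓
  (3) 9 = 3 × 3, remainder 0 ✓
  (4) -4 < 7 ✓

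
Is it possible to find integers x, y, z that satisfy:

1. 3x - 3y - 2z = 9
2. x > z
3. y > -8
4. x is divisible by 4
Yes

Take x = 0, y = -1, z = -3. Substituting into each constraint:
  (1) 3(0) - 3(-1) - 2(-3) = 9 ✓
  (2) 0 > -3 ✓
  (3) -1 > -8 ✓
  (4) 0 = 4 × 0, remainder 0 ✓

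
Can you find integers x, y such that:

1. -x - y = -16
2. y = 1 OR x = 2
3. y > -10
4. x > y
Yes

Take x = 15, y = 1. Substituting into each constraint:
  (1) (-15) + (-1) = -16 ✓
  (2) y = 1, target 1 ✓ (first branch holds)
  (3) 1 > -10 ✓
  (4) 15 > 1 ✓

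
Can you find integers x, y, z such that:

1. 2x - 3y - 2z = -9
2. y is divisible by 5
Yes

Take x = -4, y = -5, z = 8. Substituting into each constraint:
  (1) 2(-4) - 3(-5) - 2(8) = -9 ✓
  (2) -5 = 5 × -1, remainder 0 ✓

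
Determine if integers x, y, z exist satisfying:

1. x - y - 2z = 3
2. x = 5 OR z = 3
Yes

Take x = 5, y = 2, z = 0. Substituting into each constraint:
  (1) 5 + (-2) - 2(0) = 3 ✓
  (2) x = 5, target 5 ✓ (first branch holds)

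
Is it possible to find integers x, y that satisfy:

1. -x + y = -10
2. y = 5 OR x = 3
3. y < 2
Yes

Take x = 3, y = -7. Substituting into each constraint:
  (1) (-3) + (-7) = -10 ✓
  (2) x = 3, target 3 ✓ (second branch holds)
  (3) -7 < 2 ✓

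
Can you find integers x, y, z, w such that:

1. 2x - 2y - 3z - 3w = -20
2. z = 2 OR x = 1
Yes

Take x = 1, y = 2, z = 0, w = 6. Substituting into each constraint:
  (1) 2(1) - 2(2) - 3(0) - 3(6) = -20 ✓
  (2) x = 1, target 1 ✓ (second branch holds)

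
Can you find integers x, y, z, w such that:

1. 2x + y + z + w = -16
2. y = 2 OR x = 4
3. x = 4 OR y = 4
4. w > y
Yes

Take x = 4, y = 0, z = -25, w = 1. Substituting into each constraint:
  (1) 2(4) + 0 + (-25) + 1 = -16 ✓
  (2) x = 4, target 4 ✓ (second branch holds)
  (3) x = 4, target 4 ✓ (first branch holds)
  (4) 1 > 0 ✓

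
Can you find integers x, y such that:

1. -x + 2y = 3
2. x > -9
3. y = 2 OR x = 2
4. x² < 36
Yes

Take x = 1, y = 2. Substituting into each constraint:
  (1) (-1) + 2(2) = 3 ✓
  (2) 1 > -9 ✓
  (3) y = 2, target 2 ✓ (first branch holds)
  (4) x² = (1)² = 1, and 1 < 36 ✓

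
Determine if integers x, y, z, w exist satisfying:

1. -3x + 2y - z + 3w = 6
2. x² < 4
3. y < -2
Yes

Take x = 0, y = -3, z = -12, w = 0. Substituting into each constraint:
  (1) -3(0) + 2(-3) + 12 + 3(0) = 6 ✓
  (2) x² = (0)² = 0, and 0 < 4 ✓
  (3) -3 < -2 ✓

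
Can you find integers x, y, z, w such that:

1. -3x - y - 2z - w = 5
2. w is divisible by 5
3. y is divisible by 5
Yes

Take x = 1, y = 0, z = -4, w = 0. Substituting into each constraint:
  (1) -3(1) + 0 - 2(-4) + 0 = 5 ✓
  (2) 0 = 5 × 0, remainder 0 ✓
  (3) 0 = 5 × 0, remainder 0 ✓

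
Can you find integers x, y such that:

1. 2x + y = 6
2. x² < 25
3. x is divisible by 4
Yes

Take x = 0, y = 6. Substituting into each constraint:
  (1) 2(0) + 6 = 6 ✓
  (2) x² = (0)² = 0, and 0 < 25 ✓
  (3) 0 = 4 × 0, remainder 0 ✓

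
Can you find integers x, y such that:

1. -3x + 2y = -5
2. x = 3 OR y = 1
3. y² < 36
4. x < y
No

A contradictory subset is {-3x + 2y = -5, x = 3 OR y = 1, x < y}. No integer assignment can satisfy these jointly:

  - -3x + 2y = -5: is a linear equation tying the variables together
  - x = 3 OR y = 1: forces a choice: either x = 3 or y = 1
  - x < y: bounds one variable relative to another variable

Split on the disjunction (x = 3 OR y = 1):
  • If x = 3: the equation forces y = 2, giving (x, y) = (3, 2), which violates y > x.
  • If y = 1: with y = 1, every remaining term of the linear equation is divisible by 3, so the left side is ≡ 0 (mod 3); but the right side -7 ≡ 2 (mod 3). No integers can satisfy it.
Both branches are infeasible, so the system has no integer solution.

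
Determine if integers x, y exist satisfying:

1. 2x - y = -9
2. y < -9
Yes

Take x = -10, y = -11. Substituting into each constraint:
  (1) 2(-10) + 11 = -9 ✓
  (2) -11 < -9 ✓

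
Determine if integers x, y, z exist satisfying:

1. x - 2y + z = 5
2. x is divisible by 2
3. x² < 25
Yes

Take x = 0, y = -2, z = 1. Substituting into each constraint:
  (1) 0 - 2(-2) + 1 = 5 ✓
  (2) 0 = 2 × 0, remainder 0 ✓
  (3) x² = (0)² = 0, and 0 < 25 ✓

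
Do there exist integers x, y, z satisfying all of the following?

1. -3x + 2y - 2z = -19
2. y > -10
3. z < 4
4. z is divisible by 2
Yes

Take x = 5, y = 0, z = 2. Substituting into each constraint:
  (1) -3(5) + 2(0) - 2(2) = -19 ✓
  (2) 0 > -10 ✓
  (3) 2 < 4 ✓
  (4) 2 = 2 × 1, remainder 0 ✓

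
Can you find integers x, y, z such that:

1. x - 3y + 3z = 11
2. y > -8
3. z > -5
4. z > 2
Yes

Take x = 2, y = 0, z = 3. Substituting into each constraint:
  (1) 2 - 3(0) + 3(3) = 11 ✓
  (2) 0 > -8 ✓
  (3) 3 > -5 ✓
  (4) 3 > 2 ✓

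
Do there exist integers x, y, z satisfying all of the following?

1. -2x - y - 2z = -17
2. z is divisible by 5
Yes

Take x = 0, y = 17, z = 0. Substituting into each constraint:
  (1) -2(0) + (-17) - 2(0) = -17 ✓
  (2) 0 = 5 × 0, remainder 0 ✓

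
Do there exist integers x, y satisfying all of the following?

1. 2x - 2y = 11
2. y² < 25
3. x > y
No

Even the single constraint (2x - 2y = 11) is infeasible over the integers.

  - 2x - 2y = 11: every term on the left is divisible by 2, so the LHS ≡ 0 (mod 2), but the RHS 11 is not — no integer solution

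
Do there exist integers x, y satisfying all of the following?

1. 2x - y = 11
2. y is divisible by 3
Yes

Take x = 4, y = -3. Substituting into each constraint:
  (1) 2(4) + 3 = 11 ✓
  (2) -3 = 3 × -1, remainder 0 ✓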